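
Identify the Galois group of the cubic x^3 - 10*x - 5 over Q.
Gal(K/Q) = S_3 (symmetric group of order 6)

Compute the discriminant of x^3 + (0)*x^2 + (-10)*x + (-5): Δ = 3325. Since Δ is not a rational square, the Galois group is not contained in A_3; it must be the full S_3 (irreducibility of the cubic rules out anything smaller).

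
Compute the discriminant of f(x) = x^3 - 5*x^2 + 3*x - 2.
Δ = -451

For x^3 + a x^2 + b x + c the discriminant is Δ = 18 a b c - 4 a^3 c + a^2 b^2 - 4 b^3 - 27 c^2.
Plug a = -5, b = 3, c = -2:
  18*(-5)*(3)*(-2) - 4*(-5)^3*(-2) + (-5)^2*(3)^2 - 4*(3)^3 - 27*(-2)^2
  = 540 + (-1000) + 225 + (-108) + (-108)
  = -451.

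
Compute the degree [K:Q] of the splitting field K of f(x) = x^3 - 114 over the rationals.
[K:Q] = 6

x^3 - 114 has one real root r = 114^(1/3) and two complex roots r*zeta_3, r*zeta_3^2 where zeta_3 = e^(2*pi*i/3). The splitting field is Q(r, zeta_3). [Q(r):Q] = 3 and [Q(zeta_3):Q] = 2 with gcd = 1, so [Q(r, zeta_3):Q] = 3 * 2 = 6.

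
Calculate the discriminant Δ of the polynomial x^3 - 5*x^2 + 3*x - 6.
Δ = -2235

For x^3 + a x^2 + b x + c the discriminant is Δ = 18 a b c - 4 a^3 c + a^2 b^2 - 4 b^3 - 27 c^2.
Plug a = -5, b = 3, c = -6:
  18*(-5)*(3)*(-6) - 4*(-5)^3*(-6) + (-5)^2*(3)^2 - 4*(3)^3 - 27*(-6)^2
  = 1620 + (-3000) + 225 + (-108) + (-972)
  = -2235.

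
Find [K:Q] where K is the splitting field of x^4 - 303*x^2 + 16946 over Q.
[K:Q] = 4

f factors as (x^2 - 229)(x^2 - 74); the splitting field is K = Q(sqrt(229), sqrt(74)). Since 229, 74, and 16946 are all non-squares in Q, the three subfields Q(sqrt(229)), Q(sqrt(74)), Q(sqrt(16946)) are distinct degree-2 extensions, so [K:Q] = 4 (Klein four Galois group).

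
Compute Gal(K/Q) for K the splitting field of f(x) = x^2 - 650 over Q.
Gal(K/Q) = Z/2Z (cyclic of order 2)

x^2 - 650 is irreducible over Q since 650 is not a rational square. The splitting field Q(sqrt(650)) has degree 2 over Q, and its unique nontrivial automorphism is sqrt(650) ↦ -sqrt(650). Hence Gal(Q(sqrt(650))/Q) = Z/2Z.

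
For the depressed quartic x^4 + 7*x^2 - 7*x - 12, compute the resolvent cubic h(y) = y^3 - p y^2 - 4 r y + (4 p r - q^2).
h(y) = y^3 - 7*y^2 + 48*y - 385

Identify coefficients: p = 7, q = -7, r = -12.
Plug into h(y) = y^3 - p y^2 - 4 r y + (4 p r - q^2):
  h(y) = y^3 - (7) y^2 - 4*(-12) y + (4*(7)*(-12) - (-7)^2)
       = y^3 + (-7) y^2 + (48) y + (-385).
Simplifying: h(y) = y^3 - 7*y^2 + 48*y - 385.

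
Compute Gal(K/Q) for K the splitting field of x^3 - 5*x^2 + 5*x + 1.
Gal(K/Q) = S_3 (symmetric group of order 6)

Compute the discriminant of x^3 + (-5)*x^2 + (5)*x + (1): Δ = 148. Since Δ is not a rational square, the Galois group is not contained in A_3; it must be the full S_3 (irreducibility of the cubic rules out anything smaller).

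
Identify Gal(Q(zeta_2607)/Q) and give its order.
|Gal(Q(zeta_2607)/Q)| = phi(2607) = 1560; group ≅ (Z/2607Z)^* ≅ Z/2Z × Z/10Z × Z/78Z

The n-th cyclotomic polynomial Φ_2607(x) is the minimal polynomial of zeta_2607 over Q and has degree phi(2607) = 1560. So Q(zeta_2607) is a degree-1560 Galois extension with Galois group (Z/2607Z)^*. By CRT, (Z/2607Z)^* ≅ (Z/3Z)^* × (Z/11Z)^* × (Z/79Z)^*. Each prime-power unit group is (Z/3Z)^* ≅ Z/2Z; (Z/11Z)^* ≅ Z/10Z; (Z/79Z)^* ≅ Z/78Z. Hence Gal(Q(zeta_2607)/Q) ≅ Z/2Z × Z/10Z × Z/78Z.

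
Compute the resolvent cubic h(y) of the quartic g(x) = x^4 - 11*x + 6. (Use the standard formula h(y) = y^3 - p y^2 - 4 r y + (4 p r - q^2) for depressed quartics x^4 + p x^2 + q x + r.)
h(y) = y^3 - 24*y - 121

Identify coefficients: p = 0, q = -11, r = 6.
Plug into h(y) = y^3 - p y^2 - 4 r y + (4 p r - q^2):
  h(y) = y^3 - (0) y^2 - 4*(6) y + (4*(0)*(6) - (-11)^2)
       = y^3 + (0) y^2 + (-24) y + (-121).
Simplifying: h(y) = y^3 - 24*y - 121.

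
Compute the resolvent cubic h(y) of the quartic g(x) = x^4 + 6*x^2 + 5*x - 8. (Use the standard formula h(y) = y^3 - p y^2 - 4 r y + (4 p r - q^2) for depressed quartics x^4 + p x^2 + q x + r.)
h(y) = y^3 - 6*y^2 + 32*y - 217

Identify coefficients: p = 6, q = 5, r = -8.
Plug into h(y) = y^3 - p y^2 - 4 r y + (4 p r - q^2):
  h(y) = y^3 - (6) y^2 - 4*(-8) y + (4*(6)*(-8) - (5)^2)
       = y^3 + (-6) y^2 + (32) y + (-217).
Simplifying: h(y) = y^3 - 6*y^2 + 32*y - 217.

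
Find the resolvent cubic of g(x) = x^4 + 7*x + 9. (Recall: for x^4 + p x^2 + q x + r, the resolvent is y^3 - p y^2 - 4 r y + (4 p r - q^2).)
h(y) = y^3 - 36*y - 49

Identify coefficients: p = 0, q = 7, r = 9.
Plug into h(y) = y^3 - p y^2 - 4 r y + (4 p r - q^2):
  h(y) = y^3 - (0) y^2 - 4*(9) y + (4*(0)*(9) - (7)^2)
       = y^3 + (0) y^2 + (-36) y + (-49).
Simplifying: h(y) = y^3 - 36*y - 49.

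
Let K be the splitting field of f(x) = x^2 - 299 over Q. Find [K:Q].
[K:Q] = 2

The polynomial x^2 - 299 is irreducible over Q since 299 is not a perfect square. Its splitting field is Q(sqrt(299)), which has degree 2 over Q.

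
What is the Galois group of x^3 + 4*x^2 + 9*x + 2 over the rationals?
Gal(K/Q) = S_3 (symmetric group of order 6)

Compute the discriminant of x^3 + (4)*x^2 + (9)*x + (2): Δ = -944. Since Δ is not a rational square, the Galois group is not contained in A_3; it must be the full S_3 (irreducibility of the cubic rules out anything smaller).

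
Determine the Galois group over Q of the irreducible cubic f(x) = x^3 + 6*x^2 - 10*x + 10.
Gal(K/Q) = S_3 (symmetric group of order 6)

Compute the discriminant of x^3 + (6)*x^2 + (-10)*x + (10): Δ = -14540. Since Δ is not a rational square, the Galois group is not contained in A_3; it must be the full S_3 (irreducibility of the cubic rules out anything smaller).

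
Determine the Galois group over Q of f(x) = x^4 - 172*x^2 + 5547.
Gal(K/Q) = V_4 (Klein four-group, Z/2Z × Z/2Z)

f factors as (x^2 - 129)(x^2 - 43), so the splitting field is K = Q(sqrt(129), sqrt(43)). The elements 129, 43, 5547 are all non-squares in Q, so sqrt(129) and sqrt(43) generate independent quadratic extensions. Thus [K:Q] = 4 and Gal(K/Q) is generated by the two order-2 automorphisms sqrt(129) ↦ -sqrt(129) and sqrt(43) ↦ -sqrt(43), giving V_4.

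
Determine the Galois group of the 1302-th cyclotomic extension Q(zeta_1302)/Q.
|Gal(Q(zeta_1302)/Q)| = phi(1302) = 360; group ≅ (Z/1302Z)^* ≅ Z/2Z × Z/6Z × Z/30Z

The n-th cyclotomic polynomial Φ_1302(x) is the minimal polynomial of zeta_1302 over Q and has degree phi(1302) = 360. So Q(zeta_1302) is a degree-360 Galois extension with Galois group (Z/1302Z)^*. By CRT, (Z/1302Z)^* ≅ (Z/2Z)^* × (Z/3Z)^* × (Z/7Z)^* × (Z/31Z)^*. Each prime-power unit group is (Z/2Z)^* ≅ trivial group (order 1); (Z/3Z)^* ≅ Z/2Z; (Z/7Z)^* ≅ Z/6Z; (Z/31Z)^* ≅ Z/30Z. Hence Gal(Q(zeta_1302)/Q) ≅ Z/2Z × Z/6Z × Z/30Z.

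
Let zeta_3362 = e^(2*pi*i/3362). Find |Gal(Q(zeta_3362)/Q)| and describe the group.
|Gal(Q(zeta_3362)/Q)| = phi(3362) = 1640; group ≅ (Z/3362Z)^* ≅ Z/1640Z

The n-th cyclotomic polynomial Φ_3362(x) is the minimal polynomial of zeta_3362 over Q and has degree phi(3362) = 1640. So Q(zeta_3362) is a degree-1640 Galois extension with Galois group (Z/3362Z)^*. By CRT, (Z/3362Z)^* ≅ (Z/2Z)^* × (Z/1681Z)^*. Each prime-power unit group is (Z/2Z)^* ≅ trivial group (order 1); (Z/1681Z)^* ≅ Z/1640Z. Hence Gal(Q(zeta_3362)/Q) ≅ Z/1640Z.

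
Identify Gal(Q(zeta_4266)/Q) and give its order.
|Gal(Q(zeta_4266)/Q)| = phi(4266) = 1404; group ≅ (Z/4266Z)^* ≅ Z/18Z × Z/78Z

The n-th cyclotomic polynomial Φ_4266(x) is the minimal polynomial of zeta_4266 over Q and has degree phi(4266) = 1404. So Q(zeta_4266) is a degree-1404 Galois extension with Galois group (Z/4266Z)^*. By CRT, (Z/4266Z)^* ≅ (Z/2Z)^* × (Z/27Z)^* × (Z/79Z)^*. Each prime-power unit group is (Z/2Z)^* ≅ trivial group (order 1); (Z/27Z)^* ≅ Z/18Z; (Z/79Z)^* ≅ Z/78Z. Hence Gal(Q(zeta_4266)/Q) ≅ Z/18Z × Z/78Z.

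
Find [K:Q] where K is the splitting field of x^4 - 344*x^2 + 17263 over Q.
[K:Q] = 4

f factors as (x^2 - 61)(x^2 - 283); the splitting field is K = Q(sqrt(61), sqrt(283)). Since 61, 283, and 17263 are all non-squares in Q, the three subfields Q(sqrt(61)), Q(sqrt(283)), Q(sqrt(17263)) are distinct degree-2 extensions, so [K:Q] = 4 (Klein four Galois group).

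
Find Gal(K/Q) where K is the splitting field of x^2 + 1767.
Gal(K/Q) = Z/2Z (cyclic of order 2)

x^2 + 1767 is irreducible over Q since -1767 is not a rational square. The splitting field Q(sqrt(-1767)) has degree 2 over Q, and its unique nontrivial automorphism is sqrt(-1767) ↦ -sqrt(-1767). Hence Gal(Q(sqrt(-1767))/Q) = Z/2Z.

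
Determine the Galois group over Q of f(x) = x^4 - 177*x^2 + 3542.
Gal(K/Q) = V_4 (Klein four-group, Z/2Z × Z/2Z)

f factors as (x^2 - 23)(x^2 - 154), so the splitting field is K = Q(sqrt(23), sqrt(154)). The elements 23, 154, 3542 are all non-squares in Q, so sqrt(23) and sqrt(154) generate independent quadratic extensions. Thus [K:Q] = 4 and Gal(K/Q) is generated by the two order-2 automorphisms sqrt(23) ↦ -sqrt(23) and sqrt(154) ↦ -sqrt(154), giving V_4.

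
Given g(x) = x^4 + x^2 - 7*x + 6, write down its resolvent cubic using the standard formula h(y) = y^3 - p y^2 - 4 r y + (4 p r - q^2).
h(y) = y^3 - y^2 - 24*y - 25

Identify coefficients: p = 1, q = -7, r = 6.
Plug into h(y) = y^3 - p y^2 - 4 r y + (4 p r - q^2):
  h(y) = y^3 - (1) y^2 - 4*(6) y + (4*(1)*(6) - (-7)^2)
       = y^3 + (-1) y^2 + (-24) y + (-25).
Simplifying: h(y) = y^3 - y^2 - 24*y - 25.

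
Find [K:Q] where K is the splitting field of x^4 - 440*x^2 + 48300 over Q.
[K:Q] = 4

f factors as (x^2 - 230)(x^2 - 210); the splitting field is K = Q(sqrt(230), sqrt(210)). Since 230, 210, and 48300 are all non-squares in Q, the three subfields Q(sqrt(230)), Q(sqrt(210)), Q(sqrt(48300)) are distinct degree-2 extensions, so [K:Q] = 4 (Klein four Galois group).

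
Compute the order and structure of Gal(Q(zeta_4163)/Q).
|Gal(Q(zeta_4163)/Q)| = phi(4163) = 3960; group ≅ (Z/4163Z)^* ≅ Z/22Z × Z/180Z

The n-th cyclotomic polynomial Φ_4163(x) is the minimal polynomial of zeta_4163 over Q and has degree phi(4163) = 3960. So Q(zeta_4163) is a degree-3960 Galois extension with Galois group (Z/4163Z)^*. By CRT, (Z/4163Z)^* ≅ (Z/23Z)^* × (Z/181Z)^*. Each prime-power unit group is (Z/23Z)^* ≅ Z/22Z; (Z/181Z)^* ≅ Z/180Z. Hence Gal(Q(zeta_4163)/Q) ≅ Z/22Z × Z/180Z.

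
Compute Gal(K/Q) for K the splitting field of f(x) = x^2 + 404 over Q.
Gal(K/Q) = Z/2Z (cyclic of order 2)

x^2 + 404 is irreducible over Q since -404 is not a rational square. The splitting field Q(sqrt(-404)) has degree 2 over Q, and its unique nontrivial automorphism is sqrt(-404) ↦ -sqrt(-404). Hence Gal(Q(sqrt(-404))/Q) = Z/2Z.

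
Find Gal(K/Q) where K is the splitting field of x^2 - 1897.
Gal(K/Q) = Z/2Z (cyclic of order 2)

x^2 - 1897 is irreducible over Q since 1897 is not a rational square. The splitting field Q(sqrt(1897)) has degree 2 over Q, and its unique nontrivial automorphism is sqrt(1897) ↦ -sqrt(1897). Hence Gal(Q(sqrt(1897))/Q) = Z/2Z.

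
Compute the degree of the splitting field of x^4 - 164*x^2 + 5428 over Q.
[K:Q] = 4

f factors as (x^2 - 118)(x^2 - 46); the splitting field is K = Q(sqrt(118), sqrt(46)). Since 118, 46, and 5428 are all non-squares in Q, the three subfields Q(sqrt(118)), Q(sqrt(46)), Q(sqrt(5428)) are distinct degree-2 extensions, so [K:Q] = 4 (Klein four Galois group).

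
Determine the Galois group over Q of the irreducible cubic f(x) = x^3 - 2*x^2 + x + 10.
Gal(K/Q) = S_3 (symmetric group of order 6)

Compute the discriminant of x^3 + (-2)*x^2 + (1)*x + (10): Δ = -2740. Since Δ is not a rational square, the Galois group is not contained in A_3; it must be the full S_3 (irreducibility of the cubic rules out anything smaller).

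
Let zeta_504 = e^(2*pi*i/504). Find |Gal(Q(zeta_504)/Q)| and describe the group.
|Gal(Q(zeta_504)/Q)| = phi(504) = 144; group ≅ (Z/504Z)^* ≅ Z/2Z × Z/2Z × Z/6Z × Z/6Z

The n-th cyclotomic polynomial Φ_504(x) is the minimal polynomial of zeta_504 over Q and has degree phi(504) = 144. So Q(zeta_504) is a degree-144 Galois extension with Galois group (Z/504Z)^*. By CRT, (Z/504Z)^* ≅ (Z/8Z)^* × (Z/9Z)^* × (Z/7Z)^*. Each prime-power unit group is (Z/8Z)^* ≅ Z/2Z × Z/2Z; (Z/9Z)^* ≅ Z/6Z; (Z/7Z)^* ≅ Z/6Z. Hence Gal(Q(zeta_504)/Q) ≅ Z/2Z × Z/2Z × Z/6Z × Z/6Z.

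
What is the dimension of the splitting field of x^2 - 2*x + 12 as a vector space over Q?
[K:Q] = 2

The discriminant of x^2 + (-2)*x + (12) is b^2 - 4c = 4 - (48) = -44. Since -44 is not a perfect square in Q, the polynomial is irreducible over Q. Its two roots generate a degree-2 extension, so [K:Q] = 2.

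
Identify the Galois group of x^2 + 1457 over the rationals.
Gal(K/Q) = Z/2Z (cyclic of order 2)

x^2 + 1457 is irreducible over Q since -1457 is not a rational square. The splitting field Q(sqrt(-1457)) has degree 2 over Q, and its unique nontrivial automorphism is sqrt(-1457) ↦ -sqrt(-1457). Hence Gal(Q(sqrt(-1457))/Q) = Z/2Z.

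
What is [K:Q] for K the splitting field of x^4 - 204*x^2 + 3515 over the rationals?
[K:Q] = 4

f factors as (x^2 - 19)(x^2 - 185); the splitting field is K = Q(sqrt(19), sqrt(185)). Since 19, 185, and 3515 are all non-squares in Q, the three subfields Q(sqrt(19)), Q(sqrt(185)), Q(sqrt(3515)) are distinct degree-2 extensions, so [K:Q] = 4 (Klein four Galois group).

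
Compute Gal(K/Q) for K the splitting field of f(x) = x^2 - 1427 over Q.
Gal(K/Q) = Z/2Z (cyclic of order 2)

x^2 - 1427 is irreducible over Q since 1427 is not a rational square. The splitting field Q(sqrt(1427)) has degree 2 over Q, and its unique nontrivial automorphism is sqrt(1427) ↦ -sqrt(1427). Hence Gal(Q(sqrt(1427))/Q) = Z/2Z.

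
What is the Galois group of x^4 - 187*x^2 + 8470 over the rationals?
Gal(K/Q) = V_4 (Klein four-group, Z/2Z × Z/2Z)

f factors as (x^2 - 77)(x^2 - 110), so the splitting field is K = Q(sqrt(77), sqrt(110)). The elements 77, 110, 8470 are all non-squares in Q, so sqrt(77) and sqrt(110) generate independent quadratic extensions. Thus [K:Q] = 4 and Gal(K/Q) is generated by the two order-2 automorphisms sqrt(77) ↦ -sqrt(77) and sqrt(110) ↦ -sqrt(110), giving V_4.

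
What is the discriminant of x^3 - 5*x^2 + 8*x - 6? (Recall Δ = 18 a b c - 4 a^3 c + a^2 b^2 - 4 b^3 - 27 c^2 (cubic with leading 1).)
Δ = -100

For x^3 + a x^2 + b x + c the discriminant is Δ = 18 a b c - 4 a^3 c + a^2 b^2 - 4 b^3 - 27 c^2.
Plug a = -5, b = 8, c = -6:
  18*(-5)*(8)*(-6) - 4*(-5)^3*(-6) + (-5)^2*(8)^2 - 4*(8)^3 - 27*(-6)^2
  = 4320 + (-3000) + 1600 + (-2048) + (-972)
  = -100.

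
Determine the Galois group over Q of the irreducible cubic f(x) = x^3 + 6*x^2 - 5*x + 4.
Gal(K/Q) = S_3 (symmetric group of order 6)

Compute the discriminant of x^3 + (6)*x^2 + (-5)*x + (4): Δ = -4648. Since Δ is not a rational square, the Galois group is not contained in A_3; it must be the full S_3 (irreducibility of the cubic rules out anything smaller).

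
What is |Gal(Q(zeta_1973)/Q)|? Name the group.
|Gal(Q(zeta_1973)/Q)| = phi(1973) = 1972; group ≅ (Z/1973Z)^* ≅ Z/1972Z

The n-th cyclotomic polynomial Φ_1973(x) is the minimal polynomial of zeta_1973 over Q and has degree phi(1973) = 1972. So Q(zeta_1973) is a degree-1972 Galois extension with Galois group (Z/1973Z)^*. (Z/1973Z)^* is cyclic since 1973 is an odd prime power (or 4). Hence Gal(Q(zeta_1973)/Q) ≅ Z/1972Z.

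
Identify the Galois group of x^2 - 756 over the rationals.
Gal(K/Q) = Z/2Z (cyclic of order 2)

x^2 - 756 is irreducible over Q since 756 is not a rational square. The splitting field Q(sqrt(756)) has degree 2 over Q, and its unique nontrivial automorphism is sqrt(756) ↦ -sqrt(756). Hence Gal(Q(sqrt(756))/Q) = Z/2Z.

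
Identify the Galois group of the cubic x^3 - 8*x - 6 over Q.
Gal(K/Q) = S_3 (symmetric group of order 6)

Compute the discriminant of x^3 + (0)*x^2 + (-8)*x + (-6): Δ = 1076. Since Δ is not a rational square, the Galois group is not contained in A_3; it must be the full S_3 (irreducibility of the cubic rules out anything smaller).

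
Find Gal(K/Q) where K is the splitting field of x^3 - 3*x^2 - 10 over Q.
Gal(K/Q) = S_3 (symmetric group of order 6)

Compute the discriminant of x^3 + (-3)*x^2 + (0)*x + (-10): Δ = -3780. Since Δ is not a rational square, the Galois group is not contained in A_3; it must be the full S_3 (irreducibility of the cubic rules out anything smaller).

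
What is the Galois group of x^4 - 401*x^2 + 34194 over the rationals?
Gal(K/Q) = V_4 (Klein four-group, Z/2Z × Z/2Z)

f factors as (x^2 - 278)(x^2 - 123), so the splitting field is K = Q(sqrt(278), sqrt(123)). The elements 278, 123, 34194 are all non-squares in Q, so sqrt(278) and sqrt(123) generate independent quadratic extensions. Thus [K:Q] = 4 and Gal(K/Q) is generated by the two order-2 automorphisms sqrt(278) ↦ -sqrt(278) and sqrt(123) ↦ -sqrt(123), giving V_4.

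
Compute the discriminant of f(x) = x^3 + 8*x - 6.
Δ = -3020

For a depressed cubic x^3 + p x + q the discriminant is Δ = -4 p^3 - 27 q^2 = -4*(8)^3 - 27*(-6)^2 = -2048 - 972 = -3020.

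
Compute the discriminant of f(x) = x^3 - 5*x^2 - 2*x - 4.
Δ = -3020

For x^3 + a x^2 + b x + c the discriminant is Δ = 18 a b c - 4 a^3 c + a^2 b^2 - 4 b^3 - 27 c^2.
Plug a = -5, b = -2, c = -4:
  18*(-5)*(-2)*(-4) - 4*(-5)^3*(-4) + (-5)^2*(-2)^2 - 4*(-2)^3 - 27*(-4)^2
  = -720 + (-2000) + 100 + (32) + (-432)
  = -3020.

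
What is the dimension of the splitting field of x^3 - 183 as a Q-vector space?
[K:Q] = 6

x^3 - 183 has one real root r = 183^(1/3) and two complex roots r*zeta_3, r*zeta_3^2 where zeta_3 = e^(2*pi*i/3). The splitting field is Q(r, zeta_3). [Q(r):Q] = 3 and [Q(zeta_3):Q] = 2 with gcd = 1, so [Q(r, zeta_3):Q] = 3 * 2 = 6.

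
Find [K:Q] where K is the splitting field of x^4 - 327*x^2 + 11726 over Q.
[K:Q] = 4

f factors as (x^2 - 41)(x^2 - 286); the splitting field is K = Q(sqrt(41), sqrt(286)). Since 41, 286, and 11726 are all non-squares in Q, the three subfields Q(sqrt(41)), Q(sqrt(286)), Q(sqrt(11726)) are distinct degree-2 extensions, so [K:Q] = 4 (Klein four Galois group).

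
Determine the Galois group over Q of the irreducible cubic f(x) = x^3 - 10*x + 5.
Gal(K/Q) = S_3 (symmetric group of order 6)

Compute the discriminant of x^3 + (0)*x^2 + (-10)*x + (5): Δ = 3325. Since Δ is not a rational square, the Galois group is not contained in A_3; it must be the full S_3 (irreducibility of the cubic rules out anything smaller).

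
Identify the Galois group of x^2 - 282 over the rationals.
Gal(K/Q) = Z/2Z (cyclic of order 2)

x^2 - 282 is irreducible over Q since 282 is not a rational square. The splitting field Q(sqrt(282)) has degree 2 over Q, and its unique nontrivial automorphism is sqrt(282) ↦ -sqrt(282). Hence Gal(Q(sqrt(282))/Q) = Z/2Z.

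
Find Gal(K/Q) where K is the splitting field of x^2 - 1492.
Gal(K/Q) = Z/2Z (cyclic of order 2)

x^2 - 1492 is irreducible over Q since 1492 is not a rational square. The splitting field Q(sqrt(1492)) has degree 2 over Q, and its unique nontrivial automorphism is sqrt(1492) ↦ -sqrt(1492). Hence Gal(Q(sqrt(1492))/Q) = Z/2Z.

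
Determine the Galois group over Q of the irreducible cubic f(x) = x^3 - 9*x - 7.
Gal(K/Q) = S_3 (symmetric group of order 6)

Compute the discriminant of x^3 + (0)*x^2 + (-9)*x + (-7): Δ = 1593. Since Δ is not a rational square, the Galois group is not contained in A_3; it must be the full S_3 (irreducibility of the cubic rules out anything smaller).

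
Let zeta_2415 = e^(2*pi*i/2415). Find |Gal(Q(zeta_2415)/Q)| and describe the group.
|Gal(Q(zeta_2415)/Q)| = phi(2415) = 1056; group ≅ (Z/2415Z)^* ≅ Z/2Z × Z/4Z × Z/6Z × Z/22Z

The n-th cyclotomic polynomial Φ_2415(x) is the minimal polynomial of zeta_2415 over Q and has degree phi(2415) = 1056. So Q(zeta_2415) is a degree-1056 Galois extension with Galois group (Z/2415Z)^*. By CRT, (Z/2415Z)^* ≅ (Z/3Z)^* × (Z/5Z)^* × (Z/7Z)^* × (Z/23Z)^*. Each prime-power unit group is (Z/3Z)^* ≅ Z/2Z; (Z/5Z)^* ≅ Z/4Z; (Z/7Z)^* ≅ Z/6Z; (Z/23Z)^* ≅ Z/22Z. Hence Gal(Q(zeta_2415)/Q) ≅ Z/2Z × Z/4Z × Z/6Z × Z/22Z.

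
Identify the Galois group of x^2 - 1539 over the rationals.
Gal(K/Q) = Z/2Z (cyclic of order 2)

x^2 - 1539 is irreducible over Q since 1539 is not a rational square. The splitting field Q(sqrt(1539)) has degree 2 over Q, and its unique nontrivial automorphism is sqrt(1539) ↦ -sqrt(1539). Hence Gal(Q(sqrt(1539))/Q) = Z/2Z.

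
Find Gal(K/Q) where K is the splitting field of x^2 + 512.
Gal(K/Q) = Z/2Z (cyclic of order 2)

x^2 + 512 is irreducible over Q since -512 is not a rational square. The splitting field Q(sqrt(-512)) has degree 2 over Q, and its unique nontrivial automorphism is sqrt(-512) ↦ -sqrt(-512). Hence Gal(Q(sqrt(-512))/Q) = Z/2Z.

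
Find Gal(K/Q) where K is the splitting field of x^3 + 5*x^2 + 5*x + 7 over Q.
Gal(K/Q) = S_3 (symmetric group of order 6)

Compute the discriminant of x^3 + (5)*x^2 + (5)*x + (7): Δ = -1548. Since Δ is not a rational square, the Galois group is not contained in A_3; it must be the full S_3 (irreducibility of the cubic rules out anything smaller).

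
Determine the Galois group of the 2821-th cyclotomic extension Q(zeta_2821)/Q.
|Gal(Q(zeta_2821)/Q)| = phi(2821) = 2160; group ≅ (Z/2821Z)^* ≅ Z/6Z × Z/12Z × Z/30Z

The n-th cyclotomic polynomial Φ_2821(x) is the minimal polynomial of zeta_2821 over Q and has degree phi(2821) = 2160. So Q(zeta_2821) is a degree-2160 Galois extension with Galois group (Z/2821Z)^*. By CRT, (Z/2821Z)^* ≅ (Z/7Z)^* × (Z/13Z)^* × (Z/31Z)^*. Each prime-power unit group is (Z/7Z)^* ≅ Z/6Z; (Z/13Z)^* ≅ Z/12Z; (Z/31Z)^* ≅ Z/30Z. Hence Gal(Q(zeta_2821)/Q) ≅ Z/6Z × Z/12Z × Z/30Z.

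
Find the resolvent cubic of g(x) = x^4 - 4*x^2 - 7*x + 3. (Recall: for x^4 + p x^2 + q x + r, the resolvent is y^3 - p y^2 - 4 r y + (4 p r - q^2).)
h(y) = y^3 + 4*y^2 - 12*y - 97

Identify coefficients: p = -4, q = -7, r = 3.
Plug into h(y) = y^3 - p y^2 - 4 r y + (4 p r - q^2):
  h(y) = y^3 - (-4) y^2 - 4*(3) y + (4*(-4)*(3) - (-7)^2)
       = y^3 + (4) y^2 + (-12) y + (-97).
Simplifying: h(y) = y^3 + 4*y^2 - 12*y - 97.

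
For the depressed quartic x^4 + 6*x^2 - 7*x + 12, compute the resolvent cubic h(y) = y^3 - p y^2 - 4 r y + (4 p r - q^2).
h(y) = y^3 - 6*y^2 - 48*y + 239

Identify coefficients: p = 6, q = -7, r = 12.
Plug into h(y) = y^3 - p y^2 - 4 r y + (4 p r - q^2):
  h(y) = y^3 - (6) y^2 - 4*(12) y + (4*(6)*(12) - (-7)^2)
       = y^3 + (-6) y^2 + (-48) y + (239).
Simplifying: h(y) = y^3 - 6*y^2 - 48*y + 239.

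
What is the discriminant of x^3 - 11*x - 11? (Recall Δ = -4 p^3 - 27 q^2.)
Δ = 2057

For a depressed cubic x^3 + p x + q the discriminant is Δ = -4 p^3 - 27 q^2 = -4*(-11)^3 - 27*(-11)^2 = 5324 - 3267 = 2057.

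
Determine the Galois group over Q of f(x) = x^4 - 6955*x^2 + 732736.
Gal(K/Q) = Z/2Z (cyclic of order 2)

f factors as (x^2 - 107)(x^2 - 6848), so the splitting field is K = Q(sqrt(107), sqrt(6848)). The squarefree part of 107 is 107 and the squarefree part of 6848 is also 107, so sqrt(107) and sqrt(6848) are both rational multiples of sqrt(107). Hence Q(sqrt(107)) = Q(sqrt(6848)) = Q(sqrt(107)), and the splitting field collapses to a single degree-2 extension with Galois group Z/2Z.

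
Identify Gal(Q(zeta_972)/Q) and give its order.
|Gal(Q(zeta_972)/Q)| = phi(972) = 324; group ≅ (Z/972Z)^* ≅ Z/2Z × Z/162Z

The n-th cyclotomic polynomial Φ_972(x) is the minimal polynomial of zeta_972 over Q and has degree phi(972) = 324. So Q(zeta_972) is a degree-324 Galois extension with Galois group (Z/972Z)^*. By CRT, (Z/972Z)^* ≅ (Z/4Z)^* × (Z/243Z)^*. Each prime-power unit group is (Z/4Z)^* ≅ Z/2Z; (Z/243Z)^* ≅ Z/162Z. Hence Gal(Q(zeta_972)/Q) ≅ Z/2Z × Z/162Z.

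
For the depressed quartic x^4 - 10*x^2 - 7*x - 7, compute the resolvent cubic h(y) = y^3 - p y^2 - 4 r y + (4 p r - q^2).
h(y) = y^3 + 10*y^2 + 28*y + 231

Identify coefficients: p = -10, q = -7, r = -7.
Plug into h(y) = y^3 - p y^2 - 4 r y + (4 p r - q^2):
  h(y) = y^3 - (-10) y^2 - 4*(-7) y + (4*(-10)*(-7) - (-7)^2)
       = y^3 + (10) y^2 + (28) y + (231).
Simplifying: h(y) = y^3 + 10*y^2 + 28*y + 231.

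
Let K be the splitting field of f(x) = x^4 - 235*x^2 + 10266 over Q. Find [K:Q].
[K:Q] = 4

f factors as (x^2 - 177)(x^2 - 58); the splitting field is K = Q(sqrt(177), sqrt(58)). Since 177, 58, and 10266 are all non-squares in Q, the three subfields Q(sqrt(177)), Q(sqrt(58)), Q(sqrt(10266)) are distinct degree-2 extensions, so [K:Q] = 4 (Klein four Galois group).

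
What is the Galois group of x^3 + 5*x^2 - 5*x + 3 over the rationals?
Gal(K/Q) = S_3 (symmetric group of order 6)

Compute the discriminant of x^3 + (5)*x^2 + (-5)*x + (3): Δ = -1968. Since Δ is not a rational square, the Galois group is not contained in A_3; it must be the full S_3 (irreducibility of the cubic rules out anything smaller).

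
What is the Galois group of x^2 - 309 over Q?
Gal(K/Q) = Z/2Z (cyclic of order 2)

x^2 - 309 is irreducible over Q since 309 is not a rational square. The splitting field Q(sqrt(309)) has degree 2 over Q, and its unique nontrivial automorphism is sqrt(309) ↦ -sqrt(309). Hence Gal(Q(sqrt(309))/Q) = Z/2Z.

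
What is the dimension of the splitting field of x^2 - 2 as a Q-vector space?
[K:Q] = 2

The polynomial x^2 - 2 is irreducible over Q since 2 is not a perfect square. Its splitting field is Q(sqrt(2)), which has degree 2 over Q.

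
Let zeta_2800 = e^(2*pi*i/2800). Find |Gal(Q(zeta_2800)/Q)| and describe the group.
|Gal(Q(zeta_2800)/Q)| = phi(2800) = 960; group ≅ (Z/2800Z)^* ≅ Z/2Z × Z/4Z × Z/6Z × Z/20Z

The n-th cyclotomic polynomial Φ_2800(x) is the minimal polynomial of zeta_2800 over Q and has degree phi(2800) = 960. So Q(zeta_2800) is a degree-960 Galois extension with Galois group (Z/2800Z)^*. By CRT, (Z/2800Z)^* ≅ (Z/16Z)^* × (Z/25Z)^* × (Z/7Z)^*. Each prime-power unit group is (Z/16Z)^* ≅ Z/2Z × Z/4Z; (Z/25Z)^* ≅ Z/20Z; (Z/7Z)^* ≅ Z/6Z. Hence Gal(Q(zeta_2800)/Q) ≅ Z/2Z × Z/4Z × Z/6Z × Z/20Z.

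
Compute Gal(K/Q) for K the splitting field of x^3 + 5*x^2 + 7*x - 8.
Gal(K/Q) = S_3 (symmetric group of order 6)

Compute the discriminant of x^3 + (5)*x^2 + (7)*x + (-8): Δ = -2915. Since Δ is not a rational square, the Galois group is not contained in A_3; it must be the full S_3 (irreducibility of the cubic rules out anything smaller).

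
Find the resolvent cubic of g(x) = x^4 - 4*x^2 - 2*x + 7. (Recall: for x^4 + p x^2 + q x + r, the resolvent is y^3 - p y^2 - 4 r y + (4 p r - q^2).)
h(y) = y^3 + 4*y^2 - 28*y - 116

Identify coefficients: p = -4, q = -2, r = 7.
Plug into h(y) = y^3 - p y^2 - 4 r y + (4 p r - q^2):
  h(y) = y^3 - (-4) y^2 - 4*(7) y + (4*(-4)*(7) - (-2)^2)
       = y^3 + (4) y^2 + (-28) y + (-116).
Simplifying: h(y) = y^3 + 4*y^2 - 28*y - 116.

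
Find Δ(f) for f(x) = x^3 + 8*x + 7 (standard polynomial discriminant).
Δ = -3371

For a depressed cubic x^3 + p x + q the discriminant is Δ = -4 p^3 - 27 q^2 = -4*(8)^3 - 27*(7)^2 = -2048 - 1323 = -3371.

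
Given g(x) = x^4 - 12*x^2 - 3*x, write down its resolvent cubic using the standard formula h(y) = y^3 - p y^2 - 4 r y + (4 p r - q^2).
h(y) = y^3 + 12*y^2 - 9

Identify coefficients: p = -12, q = -3, r = 0.
Plug into h(y) = y^3 - p y^2 - 4 r y + (4 p r - q^2):
  h(y) = y^3 - (-12) y^2 - 4*(0) y + (4*(-12)*(0) - (-3)^2)
       = y^3 + (12) y^2 + (0) y + (-9).
Simplifying: h(y) = y^3 + 12*y^2 - 9.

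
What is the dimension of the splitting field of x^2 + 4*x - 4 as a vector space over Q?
[K:Q] = 2

The discriminant of x^2 + (4)*x + (-4) is b^2 - 4c = 16 - (-16) = 32. Since 32 is not a perfect square in Q, the polynomial is irreducible over Q. Its two roots generate a degree-2 extension, so [K:Q] = 2.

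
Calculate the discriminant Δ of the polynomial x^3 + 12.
Δ = -3888

For a depressed cubic x^3 + p x + q the discriminant is Δ = -4 p^3 - 27 q^2 = -4*(0)^3 - 27*(12)^2 = 0 - 3888 = -3888.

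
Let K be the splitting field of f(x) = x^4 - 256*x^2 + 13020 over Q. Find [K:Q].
[K:Q] = 4

f factors as (x^2 - 70)(x^2 - 186); the splitting field is K = Q(sqrt(70), sqrt(186)). Since 70, 186, and 13020 are all non-squares in Q, the three subfields Q(sqrt(70)), Q(sqrt(186)), Q(sqrt(13020)) are distinct degree-2 extensions, so [K:Q] = 4 (Klein four Galois group).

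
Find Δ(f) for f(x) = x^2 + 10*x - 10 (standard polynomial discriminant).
Δ = 140

For a quadratic a x^2 + b x + c the discriminant is Δ = b^2 - 4ac = (10)^2 - 4*(1)*(-10) = 100 - (-40) = 140.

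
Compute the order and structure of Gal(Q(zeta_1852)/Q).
|Gal(Q(zeta_1852)/Q)| = phi(1852) = 924; group ≅ (Z/1852Z)^* ≅ Z/2Z × Z/462Z

The n-th cyclotomic polynomial Φ_1852(x) is the minimal polynomial of zeta_1852 over Q and has degree phi(1852) = 924. So Q(zeta_1852) is a degree-924 Galois extension with Galois group (Z/1852Z)^*. By CRT, (Z/1852Z)^* ≅ (Z/4Z)^* × (Z/463Z)^*. Each prime-power unit group is (Z/4Z)^* ≅ Z/2Z; (Z/463Z)^* ≅ Z/462Z. Hence Gal(Q(zeta_1852)/Q) ≅ Z/2Z × Z/462Z.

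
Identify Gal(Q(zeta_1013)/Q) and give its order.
|Gal(Q(zeta_1013)/Q)| = phi(1013) = 1012; group ≅ (Z/1013Z)^* ≅ Z/1012Z

The n-th cyclotomic polynomial Φ_1013(x) is the minimal polynomial of zeta_1013 over Q and has degree phi(1013) = 1012. So Q(zeta_1013) is a degree-1012 Galois extension with Galois group (Z/1013Z)^*. (Z/1013Z)^* is cyclic since 1013 is an odd prime power (or 4). Hence Gal(Q(zeta_1013)/Q) ≅ Z/1012Z.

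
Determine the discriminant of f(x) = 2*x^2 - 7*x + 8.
Δ = -15

For a quadratic a x^2 + b x + c the discriminant is Δ = b^2 - 4ac = (-7)^2 - 4*(2)*(8) = 49 - (64) = -15.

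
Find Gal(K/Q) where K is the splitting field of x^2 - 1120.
Gal(K/Q) = Z/2Z (cyclic of order 2)

x^2 - 1120 is irreducible over Q since 1120 is not a rational square. The splitting field Q(sqrt(1120)) has degree 2 over Q, and its unique nontrivial automorphism is sqrt(1120) ↦ -sqrt(1120). Hence Gal(Q(sqrt(1120))/Q) = Z/2Z.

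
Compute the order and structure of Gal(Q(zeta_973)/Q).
|Gal(Q(zeta_973)/Q)| = phi(973) = 828; group ≅ (Z/973Z)^* ≅ Z/6Z × Z/138Z

The n-th cyclotomic polynomial Φ_973(x) is the minimal polynomial of zeta_973 over Q and has degree phi(973) = 828. So Q(zeta_973) is a degree-828 Galois extension with Galois group (Z/973Z)^*. By CRT, (Z/973Z)^* ≅ (Z/7Z)^* × (Z/139Z)^*. Each prime-power unit group is (Z/7Z)^* ≅ Z/6Z; (Z/139Z)^* ≅ Z/138Z. Hence Gal(Q(zeta_973)/Q) ≅ Z/6Z × Z/138Z.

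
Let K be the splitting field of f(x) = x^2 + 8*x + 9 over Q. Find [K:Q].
[K:Q] = 2

The discriminant of x^2 + (8)*x + (9) is b^2 - 4c = 64 - (36) = 28. Since 28 is not a perfect square in Q, the polynomial is irreducible over Q. Its two roots generate a degree-2 extension, so [K:Q] = 2.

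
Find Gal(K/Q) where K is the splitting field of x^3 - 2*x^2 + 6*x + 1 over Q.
Gal(K/Q) = S_3 (symmetric group of order 6)

Compute the discriminant of x^3 + (-2)*x^2 + (6)*x + (1): Δ = -931. Since Δ is not a rational square, the Galois group is not contained in A_3; it must be the full S_3 (irreducibility of the cubic rules out anything smaller).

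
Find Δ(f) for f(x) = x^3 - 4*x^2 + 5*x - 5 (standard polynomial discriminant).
Δ = -255

For x^3 + a x^2 + b x + c the discriminant is Δ = 18 a b c - 4 a^3 c + a^2 b^2 - 4 b^3 - 27 c^2.
Plug a = -4, b = 5, c = -5:
  18*(-4)*(5)*(-5) - 4*(-4)^3*(-5) + (-4)^2*(5)^2 - 4*(5)^3 - 27*(-5)^2
  = 1800 + (-1280) + 400 + (-500) + (-675)
  = -255.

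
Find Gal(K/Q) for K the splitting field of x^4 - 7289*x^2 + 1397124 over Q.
Gal(K/Q) = Z/2Z (cyclic of order 2)

f factors as (x^2 - 197)(x^2 - 7092), so the splitting field is K = Q(sqrt(197), sqrt(7092)). The squarefree part of 197 is 197 and the squarefree part of 7092 is also 197, so sqrt(197) and sqrt(7092) are both rational multiples of sqrt(197). Hence Q(sqrt(197)) = Q(sqrt(7092)) = Q(sqrt(197)), and the splitting field collapses to a single degree-2 extension with Galois group Z/2Z.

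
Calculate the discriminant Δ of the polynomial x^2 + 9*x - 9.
Δ = 117

For a quadratic a x^2 + b x + c the discriminant is Δ = b^2 - 4ac = (9)^2 - 4*(1)*(-9) = 81 - (-36) = 117.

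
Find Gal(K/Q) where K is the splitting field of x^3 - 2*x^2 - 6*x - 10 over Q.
Gal(K/Q) = S_3 (symmetric group of order 6)

Compute the discriminant of x^3 + (-2)*x^2 + (-6)*x + (-10): Δ = -4172. Since Δ is not a rational square, the Galois group is not contained in A_3; it must be the full S_3 (irreducibility of the cubic rules out anything smaller).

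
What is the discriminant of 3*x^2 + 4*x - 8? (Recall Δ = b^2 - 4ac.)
Δ = 112

For a quadratic a x^2 + b x + c the discriminant is Δ = b^2 - 4ac = (4)^2 - 4*(3)*(-8) = 16 - (-96) = 112.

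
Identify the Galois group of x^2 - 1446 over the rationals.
Gal(K/Q) = Z/2Z (cyclic of order 2)

x^2 - 1446 is irreducible over Q since 1446 is not a rational square. The splitting field Q(sqrt(1446)) has degree 2 over Q, and its unique nontrivial automorphism is sqrt(1446) ↦ -sqrt(1446). Hence Gal(Q(sqrt(1446))/Q) = Z/2Z.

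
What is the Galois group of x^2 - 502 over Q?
Gal(K/Q) = Z/2Z (cyclic of order 2)

x^2 - 502 is irreducible over Q since 502 is not a rational square. The splitting field Q(sqrt(502)) has degree 2 over Q, and its unique nontrivial automorphism is sqrt(502) ↦ -sqrt(502). Hence Gal(Q(sqrt(502))/Q) = Z/2Z.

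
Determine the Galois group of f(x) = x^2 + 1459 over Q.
Gal(K/Q) = Z/2Z (cyclic of order 2)

x^2 + 1459 is irreducible over Q since -1459 is not a rational square. The splitting field Q(sqrt(-1459)) has degree 2 over Q, and its unique nontrivial automorphism is sqrt(-1459) ↦ -sqrt(-1459). Hence Gal(Q(sqrt(-1459))/Q) = Z/2Z.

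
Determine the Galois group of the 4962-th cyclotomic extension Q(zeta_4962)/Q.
|Gal(Q(zeta_4962)/Q)| = phi(4962) = 1652; group ≅ (Z/4962Z)^* ≅ Z/2Z × Z/826Z

The n-th cyclotomic polynomial Φ_4962(x) is the minimal polynomial of zeta_4962 over Q and has degree phi(4962) = 1652. So Q(zeta_4962) is a degree-1652 Galois extension with Galois group (Z/4962Z)^*. By CRT, (Z/4962Z)^* ≅ (Z/2Z)^* × (Z/3Z)^* × (Z/827Z)^*. Each prime-power unit group is (Z/2Z)^* ≅ trivial group (order 1); (Z/3Z)^* ≅ Z/2Z; (Z/827Z)^* ≅ Z/826Z. Hence Gal(Q(zeta_4962)/Q) ≅ Z/2Z × Z/826Z.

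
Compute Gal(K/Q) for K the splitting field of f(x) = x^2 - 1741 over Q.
Gal(K/Q) = Z/2Z (cyclic of order 2)

x^2 - 1741 is irreducible over Q since 1741 is not a rational square. The splitting field Q(sqrt(1741)) has degree 2 over Q, and its unique nontrivial automorphism is sqrt(1741) ↦ -sqrt(1741). Hence Gal(Q(sqrt(1741))/Q) = Z/2Z.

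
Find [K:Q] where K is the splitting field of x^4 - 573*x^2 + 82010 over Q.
[K:Q] = 4

f factors as (x^2 - 295)(x^2 - 278); the splitting field is K = Q(sqrt(295), sqrt(278)). Since 295, 278, and 82010 are all non-squares in Q, the three subfields Q(sqrt(295)), Q(sqrt(278)), Q(sqrt(82010)) are distinct degree-2 extensions, so [K:Q] = 4 (Klein four Galois group).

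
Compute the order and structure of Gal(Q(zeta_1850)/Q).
|Gal(Q(zeta_1850)/Q)| = phi(1850) = 720; group ≅ (Z/1850Z)^* ≅ Z/20Z × Z/36Z

The n-th cyclotomic polynomial Φ_1850(x) is the minimal polynomial of zeta_1850 over Q and has degree phi(1850) = 720. So Q(zeta_1850) is a degree-720 Galois extension with Galois group (Z/1850Z)^*. By CRT, (Z/1850Z)^* ≅ (Z/2Z)^* × (Z/25Z)^* × (Z/37Z)^*. Each prime-power unit group is (Z/2Z)^* ≅ trivial group (order 1); (Z/25Z)^* ≅ Z/20Z; (Z/37Z)^* ≅ Z/36Z. Hence Gal(Q(zeta_1850)/Q) ≅ Z/20Z × Z/36Z.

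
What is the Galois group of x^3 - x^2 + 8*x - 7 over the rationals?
Gal(K/Q) = S_3 (symmetric group of order 6)

Compute the discriminant of x^3 + (-1)*x^2 + (8)*x + (-7): Δ = -2327. Since Δ is not a rational square, the Galois group is not contained in A_3; it must be the full S_3 (irreducibility of the cubic rules out anything smaller).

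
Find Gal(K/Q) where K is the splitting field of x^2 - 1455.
Gal(K/Q) = Z/2Z (cyclic of order 2)

x^2 - 1455 is irreducible over Q since 1455 is not a rational square. The splitting field Q(sqrt(1455)) has degree 2 over Q, and its unique nontrivial automorphism is sqrt(1455) ↦ -sqrt(1455). Hence Gal(Q(sqrt(1455))/Q) = Z/2Z.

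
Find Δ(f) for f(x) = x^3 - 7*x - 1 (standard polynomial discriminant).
Δ = 1345

For a depressed cubic x^3 + p x + q the discriminant is Δ = -4 p^3 - 27 q^2 = -4*(-7)^3 - 27*(-1)^2 = 1372 - 27 = 1345.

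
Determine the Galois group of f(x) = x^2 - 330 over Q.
Gal(K/Q) = Z/2Z (cyclic of order 2)

x^2 - 330 is irreducible over Q since 330 is not a rational square. The splitting field Q(sqrt(330)) has degree 2 over Q, and its unique nontrivial automorphism is sqrt(330) ↦ -sqrt(330). Hence Gal(Q(sqrt(330))/Q) = Z/2Z.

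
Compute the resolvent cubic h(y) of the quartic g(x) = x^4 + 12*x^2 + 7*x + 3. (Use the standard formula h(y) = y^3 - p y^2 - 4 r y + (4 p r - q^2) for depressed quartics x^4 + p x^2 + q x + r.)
h(y) = y^3 - 12*y^2 - 12*y + 95

Identify coefficients: p = 12, q = 7, r = 3.
Plug into h(y) = y^3 - p y^2 - 4 r y + (4 p r - q^2):
  h(y) = y^3 - (12) y^2 - 4*(3) y + (4*(12)*(3) - (7)^2)
       = y^3 + (-12) y^2 + (-12) y + (95).
Simplifying: h(y) = y^3 - 12*y^2 - 12*y + 95.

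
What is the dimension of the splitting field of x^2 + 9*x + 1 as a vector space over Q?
[K:Q] = 2

The discriminant of x^2 + (9)*x + (1) is b^2 - 4c = 81 - (4) = 77. Since 77 is not a perfect square in Q, the polynomial is irreducible over Q. Its two roots generate a degree-2 extension, so [K:Q] = 2.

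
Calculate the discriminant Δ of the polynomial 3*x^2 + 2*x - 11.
Δ = 136

For a quadratic a x^2 + b x + c the discriminant is Δ = b^2 - 4ac = (2)^2 - 4*(3)*(-11) = 4 - (-132) = 136.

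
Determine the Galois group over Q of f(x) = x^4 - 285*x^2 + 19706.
Gal(K/Q) = V_4 (Klein four-group, Z/2Z × Z/2Z)

f factors as (x^2 - 118)(x^2 - 167), so the splitting field is K = Q(sqrt(118), sqrt(167)). The elements 118, 167, 19706 are all non-squares in Q, so sqrt(118) and sqrt(167) generate independent quadratic extensions. Thus [K:Q] = 4 and Gal(K/Q) is generated by the two order-2 automorphisms sqrt(118) ↦ -sqrt(118) and sqrt(167) ↦ -sqrt(167), giving V_4.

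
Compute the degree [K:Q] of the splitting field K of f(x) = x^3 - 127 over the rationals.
[K:Q] = 6

x^3 - 127 has one real root r = 127^(1/3) and two complex roots r*zeta_3, r*zeta_3^2 where zeta_3 = e^(2*pi*i/3). The splitting field is Q(r, zeta_3). [Q(r):Q] = 3 and [Q(zeta_3):Q] = 2 with gcd = 1, so [Q(r, zeta_3):Q] = 3 * 2 = 6.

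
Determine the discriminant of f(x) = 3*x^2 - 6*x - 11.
Δ = 168

For a quadratic a x^2 + b x + c the discriminant is Δ = b^2 - 4ac = (-6)^2 - 4*(3)*(-11) = 36 - (-132) = 168.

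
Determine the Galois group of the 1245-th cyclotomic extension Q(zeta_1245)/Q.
|Gal(Q(zeta_1245)/Q)| = phi(1245) = 656; group ≅ (Z/1245Z)^* ≅ Z/2Z × Z/4Z × Z/82Z

The n-th cyclotomic polynomial Φ_1245(x) is the minimal polynomial of zeta_1245 over Q and has degree phi(1245) = 656. So Q(zeta_1245) is a degree-656 Galois extension with Galois group (Z/1245Z)^*. By CRT, (Z/1245Z)^* ≅ (Z/3Z)^* × (Z/5Z)^* × (Z/83Z)^*. Each prime-power unit group is (Z/3Z)^* ≅ Z/2Z; (Z/5Z)^* ≅ Z/4Z; (Z/83Z)^* ≅ Z/82Z. Hence Gal(Q(zeta_1245)/Q) ≅ Z/2Z × Z/4Z × Z/82Z.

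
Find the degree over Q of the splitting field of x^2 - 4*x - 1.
[K:Q] = 2

The discriminant of x^2 + (-4)*x + (-1) is b^2 - 4c = 16 - (-4) = 20. Since 20 is not a perfect square in Q, the polynomial is irreducible over Q. Its two roots generate a degree-2 extension, so [K:Q] = 2.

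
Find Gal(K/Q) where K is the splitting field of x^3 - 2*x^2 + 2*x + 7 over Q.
Gal(K/Q) = S_3 (symmetric group of order 6)

Compute the discriminant of x^3 + (-2)*x^2 + (2)*x + (7): Δ = -1619. Since Δ is not a rational square, the Galois group is not contained in A_3; it must be the full S_3 (irreducibility of the cubic rules out anything smaller).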